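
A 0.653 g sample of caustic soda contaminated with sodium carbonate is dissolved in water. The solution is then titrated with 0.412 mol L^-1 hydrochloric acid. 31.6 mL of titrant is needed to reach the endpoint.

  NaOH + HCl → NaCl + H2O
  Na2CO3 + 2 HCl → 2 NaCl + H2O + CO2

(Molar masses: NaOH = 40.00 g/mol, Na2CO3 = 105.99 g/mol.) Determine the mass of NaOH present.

n(HCl) = 0.0316 × 0.412 = 0.0130 mol
Let x = n(NaOH), y = n(Na2CO3).
Titrant: 1x + 2y = 0.0130;  mass: 40.00x + 105.99y = 0.653
Solving, x = 2.84 × 10^-3 mol, y = 5.09 × 10^-3 mol
mass of NaOH = 2.84 × 10^-3 × 40.00 = 0.114 g

0.114 g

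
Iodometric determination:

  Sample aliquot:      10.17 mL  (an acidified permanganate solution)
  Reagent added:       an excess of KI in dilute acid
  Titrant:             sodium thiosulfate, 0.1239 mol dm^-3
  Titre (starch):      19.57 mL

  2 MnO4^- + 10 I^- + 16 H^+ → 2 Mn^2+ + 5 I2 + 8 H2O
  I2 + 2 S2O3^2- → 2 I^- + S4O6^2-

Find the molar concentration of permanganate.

n(S2O3^2-) = 0.01957 × 0.1239 = 2.425 × 10^-3 mol
n(I2) = n(S2O3^2-)/2 = 1.212 × 10^-3 mol
From the 2:5 ratio, n(MnO4^-) in the aliquot = 2/5 × 1.212 × 10^-3 = 4.849 × 10^-4 mol
[MnO4^-] = 4.849 × 10^-4 / 0.01017 = 0.04768 mol/L

0.04768 mol/L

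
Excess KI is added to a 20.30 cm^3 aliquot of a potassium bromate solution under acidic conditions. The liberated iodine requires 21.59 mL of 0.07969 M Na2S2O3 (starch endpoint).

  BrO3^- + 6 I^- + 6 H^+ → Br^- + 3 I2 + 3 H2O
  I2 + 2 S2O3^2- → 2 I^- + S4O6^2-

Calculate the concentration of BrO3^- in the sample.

n(S2O3^2-) = 0.02159 × 0.07969 = 1.721 × 10^-3 mol
n(I2) = n(S2O3^2-)/2 = 8.603 × 10^-4 mol
From the 1:3 ratio, n(BrO3^-) in the aliquot = 1/3 × 8.603 × 10^-4 = 2.868 × 10^-4 mol
[BrO3^-] = 2.868 × 10^-4 / 0.02030 = 0.01413 mol/L

0.01413 M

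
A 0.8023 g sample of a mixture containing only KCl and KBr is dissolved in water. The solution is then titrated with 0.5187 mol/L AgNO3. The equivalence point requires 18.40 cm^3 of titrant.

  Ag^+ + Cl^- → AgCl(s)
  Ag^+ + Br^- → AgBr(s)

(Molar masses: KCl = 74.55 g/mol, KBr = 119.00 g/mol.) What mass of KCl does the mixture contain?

n(AgNO3) = 0.01840 × 0.5187 = 9.544 × 10^-3 mol
Let x = n(KCl), y = n(KBr).
Titrant: 1x + 1y = 9.544 × 10^-3;  mass: 74.55x + 119.00y = 0.8023
Solving, x = 7.502 × 10^-3 mol, y = 2.042 × 10^-3 mol
mass of KCl = 7.502 × 10^-3 × 74.55 = 0.5592 g

0.5592 g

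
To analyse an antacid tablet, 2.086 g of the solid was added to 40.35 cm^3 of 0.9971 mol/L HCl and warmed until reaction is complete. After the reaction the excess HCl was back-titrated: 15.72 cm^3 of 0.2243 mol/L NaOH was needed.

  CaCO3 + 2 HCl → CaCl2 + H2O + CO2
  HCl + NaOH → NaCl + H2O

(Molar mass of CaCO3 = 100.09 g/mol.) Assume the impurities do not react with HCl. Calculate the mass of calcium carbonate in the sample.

1.837 g

n(HCl) added = 0.04035 × 0.9971 = 0.04023 mol
n(NaOH) used in back-titration = 0.01572 × 0.2243 = 3.526 × 10^-3 mol
n(HCl) left over = 3.526 × 10^-3 mol (1:1 ratio)
n(HCl) consumed by analyte = 0.04023 − 3.526 × 10^-3 = 0.03671 mol
From the 1:2 ratio, n(CaCO3) = 1/2 × 0.03671 = 0.01835 mol
mass of CaCO3 = 0.01835 × 100.09 = 1.837 g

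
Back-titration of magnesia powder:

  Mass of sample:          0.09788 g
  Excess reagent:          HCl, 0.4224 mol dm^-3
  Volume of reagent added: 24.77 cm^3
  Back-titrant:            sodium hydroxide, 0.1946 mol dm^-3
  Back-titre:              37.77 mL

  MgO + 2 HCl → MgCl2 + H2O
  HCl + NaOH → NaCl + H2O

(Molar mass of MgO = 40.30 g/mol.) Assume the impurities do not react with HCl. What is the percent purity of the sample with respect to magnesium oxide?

n(HCl) added = 0.02477 × 0.4224 = 0.01046 mol
n(NaOH) used in back-titration = 0.03777 × 0.1946 = 7.350 × 10^-3 mol
n(HCl) left over = 7.350 × 10^-3 mol (1:1 ratio)
n(HCl) consumed by analyte = 0.01046 − 7.350 × 10^-3 = 3.113 × 10^-3 mol
From the 1:2 ratio, n(MgO) = 1/2 × 3.113 × 10^-3 = 1.556 × 10^-3 mol
mass of MgO = 1.556 × 10^-3 × 40.30 = 0.06272 g
% MgO = 0.06272 / 0.09788 × 100 = 64.08 %

64.08 %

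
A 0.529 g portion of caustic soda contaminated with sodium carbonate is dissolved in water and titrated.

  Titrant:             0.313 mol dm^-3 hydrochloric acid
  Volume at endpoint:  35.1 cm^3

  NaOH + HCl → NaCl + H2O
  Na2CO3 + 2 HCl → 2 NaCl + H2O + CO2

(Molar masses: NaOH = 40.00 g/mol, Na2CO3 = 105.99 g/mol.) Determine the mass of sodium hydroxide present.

0.164 g

n(HCl) = 0.0351 × 0.313 = 0.0110 mol
Let x = n(NaOH), y = n(Na2CO3).
Titrant: 1x + 2y = 0.0110;  mass: 40.00x + 105.99y = 0.529
Solving, x = 4.10 × 10^-3 mol, y = 3.45 × 10^-3 mol
mass of NaOH = 4.10 × 10^-3 × 40.00 = 0.164 g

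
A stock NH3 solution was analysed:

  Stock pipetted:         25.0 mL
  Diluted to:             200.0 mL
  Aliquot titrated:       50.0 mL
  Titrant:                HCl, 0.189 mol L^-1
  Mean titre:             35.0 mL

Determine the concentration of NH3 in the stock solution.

NH3 + HCl → NH4Cl
n(HCl) = 0.0350 × 0.189 = 6.62 × 10^-3 mol
n(NH3) in the aliquot = 6.62 × 10^-3 mol (1:1 ratio)
[NH3]_dilute = 6.62 × 10^-3 / 0.0500 = 0.132 mol/L
Dilution factor = 200.0 / 25.0 = 8.000
[NH3]_stock = 0.132 × 8.000 = 1.06 mol/L

1.06 mol/L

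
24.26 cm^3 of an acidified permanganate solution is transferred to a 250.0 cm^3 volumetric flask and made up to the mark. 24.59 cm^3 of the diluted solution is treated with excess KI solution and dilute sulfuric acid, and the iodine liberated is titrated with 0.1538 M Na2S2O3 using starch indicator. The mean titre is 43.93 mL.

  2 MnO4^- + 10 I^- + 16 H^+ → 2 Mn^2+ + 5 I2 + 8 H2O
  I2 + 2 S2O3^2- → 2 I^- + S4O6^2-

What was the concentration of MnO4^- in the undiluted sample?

n(S2O3^2-) = 0.04393 × 0.1538 = 6.756 × 10^-3 mol
n(I2) = n(S2O3^2-)/2 = 3.378 × 10^-3 mol
From the 2:5 ratio, n(MnO4^-) in the aliquot = 2/5 × 3.378 × 10^-3 = 1.351 × 10^-3 mol
[MnO4^-]_dilute = 1.351 × 10^-3 / 0.02459 = 0.05495 mol/L
[MnO4^-]_original = 0.05495 × 250.0/24.26 = 0.5663 mol/L

0.5663 M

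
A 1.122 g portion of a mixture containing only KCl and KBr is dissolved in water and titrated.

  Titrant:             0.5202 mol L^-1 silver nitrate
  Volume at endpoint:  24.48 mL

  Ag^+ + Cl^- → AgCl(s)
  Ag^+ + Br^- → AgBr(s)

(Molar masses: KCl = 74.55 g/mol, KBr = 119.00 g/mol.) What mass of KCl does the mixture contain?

n(AgNO3) = 0.02448 × 0.5202 = 0.01273 mol
Let x = n(KCl), y = n(KBr).
Titrant: 1x + 1y = 0.01273;  mass: 74.55x + 119.00y = 1.122
Solving, x = 8.851 × 10^-3 mol, y = 3.884 × 10^-3 mol
mass of KCl = 8.851 × 10^-3 × 74.55 = 0.6598 g

0.6598 g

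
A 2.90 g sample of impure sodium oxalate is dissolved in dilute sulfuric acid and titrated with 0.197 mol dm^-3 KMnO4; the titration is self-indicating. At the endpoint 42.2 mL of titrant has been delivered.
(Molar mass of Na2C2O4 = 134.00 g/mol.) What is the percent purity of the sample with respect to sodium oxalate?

96.0 %

2 MnO4^- + 5 C2O4^2- + 16 H^+ → 2 Mn^2+ + 10 CO2 + 8 H2O
n(KMnO4) = 0.0422 L × 0.197 mol/L = 8.31 × 10^-3 mol
From the 5:2 ratio, n(Na2C2O4) = 5/2 × 8.31 × 10^-3 = 0.0208 mol
mass of Na2C2O4 = 0.0208 × 134.00 g/mol = 2.78 g
% Na2C2O4 = 2.78 / 2.90 × 100 = 96.0 %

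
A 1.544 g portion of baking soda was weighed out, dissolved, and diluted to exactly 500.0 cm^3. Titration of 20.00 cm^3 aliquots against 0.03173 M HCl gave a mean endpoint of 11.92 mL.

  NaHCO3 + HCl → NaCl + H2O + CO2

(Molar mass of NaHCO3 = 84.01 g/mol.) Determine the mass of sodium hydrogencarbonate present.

n(HCl) per titration = 0.01192 × 0.03173 = 3.782 × 10^-4 mol
n(NaHCO3) in each aliquot = 3.782 × 10^-4 mol (1:1 ratio)
n(NaHCO3) in the whole flask = 3.782 × 10^-4 × 500.0/20.00 = 9.456 × 10^-3 mol
mass of NaHCO3 = 9.456 × 10^-3 × 84.01 = 0.7944 g

0.7944 g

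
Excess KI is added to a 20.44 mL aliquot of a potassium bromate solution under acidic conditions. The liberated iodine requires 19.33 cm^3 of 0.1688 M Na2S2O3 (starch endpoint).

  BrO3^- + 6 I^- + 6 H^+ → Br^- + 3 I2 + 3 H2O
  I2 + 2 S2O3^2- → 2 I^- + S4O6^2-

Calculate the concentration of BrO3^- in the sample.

0.02661 M

n(S2O3^2-) = 0.01933 × 0.1688 = 3.263 × 10^-3 mol
n(I2) = n(S2O3^2-)/2 = 1.631 × 10^-3 mol
From the 1:3 ratio, n(BrO3^-) in the aliquot = 1/3 × 1.631 × 10^-3 = 5.438 × 10^-4 mol
[BrO3^-] = 5.438 × 10^-4 / 0.02044 = 0.02661 mol/L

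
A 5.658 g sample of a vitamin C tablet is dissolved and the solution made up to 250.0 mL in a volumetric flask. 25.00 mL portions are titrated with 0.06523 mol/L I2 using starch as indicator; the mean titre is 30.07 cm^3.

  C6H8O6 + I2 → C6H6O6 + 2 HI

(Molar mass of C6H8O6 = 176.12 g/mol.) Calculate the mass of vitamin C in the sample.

3.455 g

n(I2) per titration = 0.03007 × 0.06523 = 1.961 × 10^-3 mol
n(C6H8O6) in each aliquot = 1.961 × 10^-3 mol (1:1 ratio)
n(C6H8O6) in the whole flask = 1.961 × 10^-3 × 250.0/25.00 = 0.01961 mol
mass of C6H8O6 = 0.01961 × 176.12 = 3.455 g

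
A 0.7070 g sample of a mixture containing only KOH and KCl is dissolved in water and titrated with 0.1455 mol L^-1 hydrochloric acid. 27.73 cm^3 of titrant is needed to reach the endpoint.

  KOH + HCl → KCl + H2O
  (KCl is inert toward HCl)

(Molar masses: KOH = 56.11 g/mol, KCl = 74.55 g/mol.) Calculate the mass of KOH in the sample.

n(HCl) = 0.02773 × 0.1455 = 4.035 × 10^-3 mol
Let x = n(KOH), y = n(KCl).
Titrant: 1x = 4.035 × 10^-3;  mass: 56.11x + 74.55y = 0.7070
Solving, x = 4.035 × 10^-3 mol, y = 6.447 × 10^-3 mol
mass of KOH = 4.035 × 10^-3 × 56.11 = 0.2264 g

0.2264 g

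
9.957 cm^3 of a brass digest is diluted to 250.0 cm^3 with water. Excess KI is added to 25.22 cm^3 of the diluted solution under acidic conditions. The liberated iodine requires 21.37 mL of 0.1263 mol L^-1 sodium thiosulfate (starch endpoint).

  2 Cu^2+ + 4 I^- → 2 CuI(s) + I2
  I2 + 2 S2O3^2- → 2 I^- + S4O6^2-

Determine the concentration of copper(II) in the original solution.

2.687 mol/L

n(S2O3^2-) = 0.02137 × 0.1263 = 2.699 × 10^-3 mol
n(I2) = n(S2O3^2-)/2 = 1.350 × 10^-3 mol
From the 2:1 ratio, n(Cu2+) in the aliquot = 2/1 × 1.350 × 10^-3 = 2.699 × 10^-3 mol
[Cu2+]_dilute = 2.699 × 10^-3 / 0.02522 = 0.1070 mol/L
[Cu2+]_original = 0.1070 × 250.0/9.957 = 2.687 mol/L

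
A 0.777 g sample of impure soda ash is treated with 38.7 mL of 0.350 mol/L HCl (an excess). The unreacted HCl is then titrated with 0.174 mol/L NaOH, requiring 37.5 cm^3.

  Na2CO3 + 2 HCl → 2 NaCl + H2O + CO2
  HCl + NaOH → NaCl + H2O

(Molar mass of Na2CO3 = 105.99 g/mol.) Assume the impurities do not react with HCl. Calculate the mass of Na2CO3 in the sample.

0.372 g

n(HCl) added = 0.0387 × 0.350 = 0.0135 mol
n(NaOH) used in back-titration = 0.0375 × 0.174 = 6.52 × 10^-3 mol
n(HCl) left over = 6.52 × 10^-3 mol (1:1 ratio)
n(HCl) consumed by analyte = 0.0135 − 6.52 × 10^-3 = 7.02 × 10^-3 mol
From the 1:2 ratio, n(Na2CO3) = 1/2 × 7.02 × 10^-3 = 3.51 × 10^-3 mol
mass of Na2CO3 = 3.51 × 10^-3 × 105.99 = 0.372 g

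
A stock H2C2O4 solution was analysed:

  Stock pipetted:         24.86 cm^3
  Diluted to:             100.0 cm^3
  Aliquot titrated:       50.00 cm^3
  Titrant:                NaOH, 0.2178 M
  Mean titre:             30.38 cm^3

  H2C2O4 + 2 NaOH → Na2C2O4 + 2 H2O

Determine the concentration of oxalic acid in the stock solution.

n(NaOH) = 0.03038 × 0.2178 = 6.617 × 10^-3 mol
From the 1:2 ratio, n(H2C2O4) in the aliquot = 1/2 × 6.617 × 10^-3 = 3.308 × 10^-3 mol
[H2C2O4]_dilute = 3.308 × 10^-3 / 0.05000 = 0.06617 mol/L
Dilution factor = 100.0 / 24.86 = 4.023
[H2C2O4]_stock = 0.06617 × 4.023 = 0.2662 mol/L

0.2662 M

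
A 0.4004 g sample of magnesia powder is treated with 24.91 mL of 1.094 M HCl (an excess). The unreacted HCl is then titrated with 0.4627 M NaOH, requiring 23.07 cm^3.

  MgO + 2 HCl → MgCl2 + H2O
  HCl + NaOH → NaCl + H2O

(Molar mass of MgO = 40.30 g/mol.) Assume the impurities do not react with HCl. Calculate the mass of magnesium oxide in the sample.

n(HCl) added = 0.02491 × 1.094 = 0.02725 mol
n(NaOH) used in back-titration = 0.02307 × 0.4627 = 0.01067 mol
n(HCl) left over = 0.01067 mol (1:1 ratio)
n(HCl) consumed by analyte = 0.02725 − 0.01067 = 0.01658 mol
From the 1:2 ratio, n(MgO) = 1/2 × 0.01658 = 8.289 × 10^-3 mol
mass of MgO = 8.289 × 10^-3 × 40.30 = 0.3340 g

0.3340 g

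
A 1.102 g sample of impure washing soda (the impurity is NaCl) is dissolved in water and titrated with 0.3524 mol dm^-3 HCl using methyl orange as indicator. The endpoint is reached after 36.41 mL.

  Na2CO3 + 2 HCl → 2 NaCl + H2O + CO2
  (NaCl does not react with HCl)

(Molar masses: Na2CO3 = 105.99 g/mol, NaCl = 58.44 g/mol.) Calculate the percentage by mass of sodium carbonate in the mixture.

61.70 %

n(HCl) = 0.03641 × 0.3524 = 0.01283 mol
Let x = n(Na2CO3), y = n(NaCl).
Titrant: 2x = 0.01283;  mass: 105.99x + 58.44y = 1.102
Solving, x = 6.415 × 10^-3 mol, y = 7.222 × 10^-3 mol
mass of Na2CO3 = 6.415 × 10^-3 × 105.99 = 0.6800 g
% Na2CO3 = 0.6800 / 1.102 × 100 = 61.70 %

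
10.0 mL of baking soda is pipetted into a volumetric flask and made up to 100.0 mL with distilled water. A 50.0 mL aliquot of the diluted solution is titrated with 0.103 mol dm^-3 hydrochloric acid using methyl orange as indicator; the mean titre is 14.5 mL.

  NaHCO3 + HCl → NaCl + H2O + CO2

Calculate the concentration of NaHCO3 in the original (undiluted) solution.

n(HCl) = 0.0145 × 0.103 = 1.49 × 10^-3 mol
n(NaHCO3) in the aliquot = 1.49 × 10^-3 mol (1:1 ratio)
[NaHCO3]_dilute = 1.49 × 10^-3 / 0.0500 = 0.0299 mol/L
Dilution factor = 100.0 / 10.0 = 10.00
[NaHCO3]_stock = 0.0299 × 10.00 = 0.299 mol/L

0.299 mol/L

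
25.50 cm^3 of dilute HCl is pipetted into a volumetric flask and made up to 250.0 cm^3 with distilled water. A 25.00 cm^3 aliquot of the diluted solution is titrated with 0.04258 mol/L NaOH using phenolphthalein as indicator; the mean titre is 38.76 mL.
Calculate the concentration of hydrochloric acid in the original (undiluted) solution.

0.6472 mol/L

HCl + NaOH → NaCl + H2O
n(NaOH) = 0.03876 × 0.04258 = 1.650 × 10^-3 mol
n(HCl) in the aliquot = 1.650 × 10^-3 mol (1:1 ratio)
[HCl]_dilute = 1.650 × 10^-3 / 0.02500 = 0.06602 mol/L
Dilution factor = 250.0 / 25.50 = 9.804
[HCl]_stock = 0.06602 × 9.804 = 0.6472 mol/L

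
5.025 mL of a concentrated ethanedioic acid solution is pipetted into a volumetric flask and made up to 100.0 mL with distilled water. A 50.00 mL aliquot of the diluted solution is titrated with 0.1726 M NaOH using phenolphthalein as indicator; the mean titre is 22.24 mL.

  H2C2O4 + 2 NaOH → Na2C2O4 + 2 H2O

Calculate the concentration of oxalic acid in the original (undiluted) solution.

0.7639 M

n(NaOH) = 0.02224 × 0.1726 = 3.839 × 10^-3 mol
From the 1:2 ratio, n(H2C2O4) in the aliquot = 1/2 × 3.839 × 10^-3 = 1.919 × 10^-3 mol
[H2C2O4]_dilute = 1.919 × 10^-3 / 0.05000 = 0.03839 mol/L
Dilution factor = 100.0 / 5.025 = 19.90
[H2C2O4]_stock = 0.03839 × 19.90 = 0.7639 mol/L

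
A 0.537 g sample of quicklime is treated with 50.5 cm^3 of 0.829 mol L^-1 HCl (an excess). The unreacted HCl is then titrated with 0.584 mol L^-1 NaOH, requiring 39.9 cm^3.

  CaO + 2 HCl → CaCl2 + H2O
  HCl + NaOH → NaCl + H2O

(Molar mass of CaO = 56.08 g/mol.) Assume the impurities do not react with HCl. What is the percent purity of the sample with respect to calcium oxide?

n(HCl) added = 0.0505 × 0.829 = 0.0419 mol
n(NaOH) used in back-titration = 0.0399 × 0.584 = 0.0233 mol
n(HCl) left over = 0.0233 mol (1:1 ratio)
n(HCl) consumed by analyte = 0.0419 − 0.0233 = 0.0186 mol
From the 1:2 ratio, n(CaO) = 1/2 × 0.0186 = 9.28 × 10^-3 mol
mass of CaO = 9.28 × 10^-3 × 56.08 = 0.521 g
% CaO = 0.521 / 0.537 × 100 = 96.9 %

96.9 %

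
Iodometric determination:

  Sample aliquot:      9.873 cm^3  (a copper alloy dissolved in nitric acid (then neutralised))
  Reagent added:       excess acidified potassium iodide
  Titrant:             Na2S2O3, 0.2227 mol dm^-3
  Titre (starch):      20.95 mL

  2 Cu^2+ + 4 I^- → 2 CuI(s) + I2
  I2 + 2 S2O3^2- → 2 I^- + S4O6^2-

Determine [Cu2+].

n(S2O3^2-) = 0.02095 × 0.2227 = 4.666 × 10^-3 mol
n(I2) = n(S2O3^2-)/2 = 2.333 × 10^-3 mol
From the 2:1 ratio, n(Cu2+) in the aliquot = 2/1 × 2.333 × 10^-3 = 4.666 × 10^-3 mol
[Cu2+] = 4.666 × 10^-3 / 0.009873 = 0.4726 mol/L

0.4726 mol/L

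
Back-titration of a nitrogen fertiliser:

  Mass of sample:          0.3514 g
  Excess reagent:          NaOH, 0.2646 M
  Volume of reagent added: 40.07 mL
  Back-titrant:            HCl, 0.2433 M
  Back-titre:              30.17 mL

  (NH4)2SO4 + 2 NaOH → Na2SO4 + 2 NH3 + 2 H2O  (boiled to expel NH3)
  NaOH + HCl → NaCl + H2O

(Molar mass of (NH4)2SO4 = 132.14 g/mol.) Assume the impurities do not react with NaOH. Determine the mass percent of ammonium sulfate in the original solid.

61.33 %

n(NaOH) added = 0.04007 × 0.2646 = 0.01060 mol
n(HCl) used in back-titration = 0.03017 × 0.2433 = 7.340 × 10^-3 mol
n(NaOH) left over = 7.340 × 10^-3 mol (1:1 ratio)
n(NaOH) consumed by analyte = 0.01060 − 7.340 × 10^-3 = 3.262 × 10^-3 mol
From the 1:2 ratio, n((NH4)2SO4) = 1/2 × 3.262 × 10^-3 = 1.631 × 10^-3 mol
mass of (NH4)2SO4 = 1.631 × 10^-3 × 132.14 = 0.2155 g
% (NH4)2SO4 = 0.2155 / 0.3514 × 100 = 61.33 %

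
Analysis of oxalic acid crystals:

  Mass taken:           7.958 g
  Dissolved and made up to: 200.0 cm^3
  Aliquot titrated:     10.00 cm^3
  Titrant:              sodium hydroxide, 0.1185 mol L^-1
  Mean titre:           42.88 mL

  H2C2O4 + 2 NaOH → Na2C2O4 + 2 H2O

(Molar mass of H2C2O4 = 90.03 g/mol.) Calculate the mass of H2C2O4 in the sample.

n(NaOH) per titration = 0.04288 × 0.1185 = 5.081 × 10^-3 mol
From the 1:2 ratio, n(H2C2O4) in each aliquot = 1/2 × 5.081 × 10^-3 = 2.541 × 10^-3 mol
n(H2C2O4) in the whole flask = 2.541 × 10^-3 × 200.0/10.00 = 0.05081 mol
mass of H2C2O4 = 0.05081 × 90.03 = 4.575 g

4.575 g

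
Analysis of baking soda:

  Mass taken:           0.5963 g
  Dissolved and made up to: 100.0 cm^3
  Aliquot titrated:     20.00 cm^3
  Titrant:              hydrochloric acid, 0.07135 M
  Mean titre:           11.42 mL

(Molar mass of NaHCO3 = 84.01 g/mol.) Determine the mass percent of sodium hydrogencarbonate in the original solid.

57.40 %

NaHCO3 + HCl → NaCl + H2O + CO2
n(HCl) per titration = 0.01142 × 0.07135 = 8.148 × 10^-4 mol
n(NaHCO3) in each aliquot = 8.148 × 10^-4 mol (1:1 ratio)
n(NaHCO3) in the whole flask = 8.148 × 10^-4 × 100.0/20.00 = 4.074 × 10^-3 mol
mass of NaHCO3 = 4.074 × 10^-3 × 84.01 = 0.3423 g
% NaHCO3 = 0.3423 / 0.5963 × 100 = 57.40 %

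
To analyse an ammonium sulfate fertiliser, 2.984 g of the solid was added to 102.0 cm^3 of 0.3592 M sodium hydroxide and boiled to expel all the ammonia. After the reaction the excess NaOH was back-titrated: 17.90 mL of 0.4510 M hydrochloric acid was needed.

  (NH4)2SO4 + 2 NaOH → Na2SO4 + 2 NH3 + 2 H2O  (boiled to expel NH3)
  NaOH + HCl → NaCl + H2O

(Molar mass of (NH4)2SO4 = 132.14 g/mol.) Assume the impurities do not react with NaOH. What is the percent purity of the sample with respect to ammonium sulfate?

n(NaOH) added = 0.1020 × 0.3592 = 0.03664 mol
n(HCl) used in back-titration = 0.01790 × 0.4510 = 8.073 × 10^-3 mol
n(NaOH) left over = 8.073 × 10^-3 mol (1:1 ratio)
n(NaOH) consumed by analyte = 0.03664 − 8.073 × 10^-3 = 0.02857 mol
From the 1:2 ratio, n((NH4)2SO4) = 1/2 × 0.02857 = 0.01428 mol
mass of (NH4)2SO4 = 0.01428 × 132.14 = 1.887 g
% (NH4)2SO4 = 1.887 / 2.984 × 100 = 63.25 %

63.25 %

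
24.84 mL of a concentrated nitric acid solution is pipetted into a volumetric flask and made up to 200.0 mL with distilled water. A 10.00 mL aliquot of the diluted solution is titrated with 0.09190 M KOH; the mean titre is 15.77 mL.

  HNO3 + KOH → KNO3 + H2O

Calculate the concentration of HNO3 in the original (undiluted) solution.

1.167 M

n(KOH) = 0.01577 × 0.09190 = 1.449 × 10^-3 mol
n(HNO3) in the aliquot = 1.449 × 10^-3 mol (1:1 ratio)
[HNO3]_dilute = 1.449 × 10^-3 / 0.01000 = 0.1449 mol/L
Dilution factor = 200.0 / 24.84 = 8.052
[HNO3]_stock = 0.1449 × 8.052 = 1.167 mol/L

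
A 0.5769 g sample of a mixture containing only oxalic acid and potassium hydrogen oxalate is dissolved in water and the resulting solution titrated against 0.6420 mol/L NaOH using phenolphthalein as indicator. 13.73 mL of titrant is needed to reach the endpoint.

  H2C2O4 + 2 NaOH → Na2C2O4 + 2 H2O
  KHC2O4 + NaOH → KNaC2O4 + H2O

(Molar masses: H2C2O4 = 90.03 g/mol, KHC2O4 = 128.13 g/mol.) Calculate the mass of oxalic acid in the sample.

n(NaOH) = 0.01373 × 0.6420 = 8.815 × 10^-3 mol
Let x = n(H2C2O4), y = n(KHC2O4).
Titrant: 2x + 1y = 8.815 × 10^-3;  mass: 90.03x + 128.13y = 0.5769
Solving, x = 3.324 × 10^-3 mol, y = 2.167 × 10^-3 mol
mass of H2C2O4 = 3.324 × 10^-3 × 90.03 = 0.2992 g

0.2992 g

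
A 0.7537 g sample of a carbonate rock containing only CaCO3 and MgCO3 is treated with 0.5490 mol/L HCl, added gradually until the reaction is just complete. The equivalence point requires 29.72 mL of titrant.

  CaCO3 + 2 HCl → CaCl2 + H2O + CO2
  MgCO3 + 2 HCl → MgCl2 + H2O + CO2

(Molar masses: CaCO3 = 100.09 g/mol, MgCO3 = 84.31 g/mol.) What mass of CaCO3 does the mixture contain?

n(HCl) = 0.02972 × 0.5490 = 0.01632 mol
Let x = n(CaCO3), y = n(MgCO3).
Titrant: 2x + 2y = 0.01632;  mass: 100.09x + 84.31y = 0.7537
Solving, x = 4.175 × 10^-3 mol, y = 3.983 × 10^-3 mol
mass of CaCO3 = 4.175 × 10^-3 × 100.09 = 0.4179 g

0.4179 g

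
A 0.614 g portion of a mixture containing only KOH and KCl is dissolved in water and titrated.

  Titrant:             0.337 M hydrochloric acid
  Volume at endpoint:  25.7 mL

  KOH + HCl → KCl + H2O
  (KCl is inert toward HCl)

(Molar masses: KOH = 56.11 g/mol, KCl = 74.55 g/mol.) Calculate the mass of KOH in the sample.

n(HCl) = 0.0257 × 0.337 = 8.66 × 10^-3 mol
Let x = n(KOH), y = n(KCl).
Titrant: 1x = 8.66 × 10^-3;  mass: 56.11x + 74.55y = 0.614
Solving, x = 8.66 × 10^-3 mol, y = 1.72 × 10^-3 mol
mass of KOH = 8.66 × 10^-3 × 56.11 = 0.486 g

0.486 g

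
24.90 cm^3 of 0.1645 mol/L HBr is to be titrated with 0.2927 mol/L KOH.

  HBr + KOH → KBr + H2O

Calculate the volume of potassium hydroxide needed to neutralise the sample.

n(HBr) = 0.02490 L × 0.1645 mol/L = 4.096 × 10^-3 mol
n(KOH) = 4.096 × 10^-3 mol (1:1 stoichiometry)
V(KOH) = 4.096 × 10^-3 mol / 0.2927 mol/L = 0.01399 L = 13.99 mL

13.99 mL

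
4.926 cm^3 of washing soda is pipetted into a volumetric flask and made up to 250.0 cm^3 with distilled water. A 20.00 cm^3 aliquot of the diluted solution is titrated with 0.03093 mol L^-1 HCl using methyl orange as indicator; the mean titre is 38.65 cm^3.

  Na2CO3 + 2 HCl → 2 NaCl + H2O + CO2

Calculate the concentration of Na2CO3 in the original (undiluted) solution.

1.517 mol/L

n(HCl) = 0.03865 × 0.03093 = 1.195 × 10^-3 mol
From the 1:2 ratio, n(Na2CO3) in the aliquot = 1/2 × 1.195 × 10^-3 = 5.977 × 10^-4 mol
[Na2CO3]_dilute = 5.977 × 10^-4 / 0.02000 = 0.02989 mol/L
Dilution factor = 250.0 / 4.926 = 50.75
[Na2CO3]_stock = 0.02989 × 50.75 = 1.517 mol/L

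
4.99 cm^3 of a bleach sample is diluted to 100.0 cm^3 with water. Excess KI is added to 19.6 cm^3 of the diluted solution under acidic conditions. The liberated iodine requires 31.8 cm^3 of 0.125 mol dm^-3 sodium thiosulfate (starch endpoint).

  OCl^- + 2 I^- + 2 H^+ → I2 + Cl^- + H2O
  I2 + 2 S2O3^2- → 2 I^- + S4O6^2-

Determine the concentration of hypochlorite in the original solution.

2.03 mol/L

n(S2O3^2-) = 0.0318 × 0.125 = 3.98 × 10^-3 mol
n(I2) = n(S2O3^2-)/2 = 1.99 × 10^-3 mol
n(OCl^-) in the aliquot = 1.99 × 10^-3 mol (1:1 ratio)
[OCl^-]_dilute = 1.99 × 10^-3 / 0.0196 = 0.101 mol/L
[OCl^-]_original = 0.101 × 100.0/4.99 = 2.03 mol/L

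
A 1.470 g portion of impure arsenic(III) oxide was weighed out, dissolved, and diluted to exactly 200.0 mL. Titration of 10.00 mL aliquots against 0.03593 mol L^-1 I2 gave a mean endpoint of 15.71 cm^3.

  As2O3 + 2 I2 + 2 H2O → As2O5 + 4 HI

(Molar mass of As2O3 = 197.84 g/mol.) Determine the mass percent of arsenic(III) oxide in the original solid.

n(I2) per titration = 0.01571 × 0.03593 = 5.645 × 10^-4 mol
From the 1:2 ratio, n(As2O3) in each aliquot = 1/2 × 5.645 × 10^-4 = 2.822 × 10^-4 mol
n(As2O3) in the whole flask = 2.822 × 10^-4 × 200.0/10.00 = 5.645 × 10^-3 mol
mass of As2O3 = 5.645 × 10^-3 × 197.84 = 1.117 g
% As2O3 = 1.117 / 1.470 × 100 = 75.97 %

75.97 %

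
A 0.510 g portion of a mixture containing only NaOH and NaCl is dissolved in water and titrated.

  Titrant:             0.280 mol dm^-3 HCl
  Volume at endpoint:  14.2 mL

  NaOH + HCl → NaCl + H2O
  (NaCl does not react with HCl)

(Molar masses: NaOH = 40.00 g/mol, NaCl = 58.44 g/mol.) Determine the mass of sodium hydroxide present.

n(HCl) = 0.0142 × 0.280 = 3.98 × 10^-3 mol
Let x = n(NaOH), y = n(NaCl).
Titrant: 1x = 3.98 × 10^-3;  mass: 40.00x + 58.44y = 0.510
Solving, x = 3.98 × 10^-3 mol, y = 6.01 × 10^-3 mol
mass of NaOH = 3.98 × 10^-3 × 40.00 = 0.159 g

0.159 g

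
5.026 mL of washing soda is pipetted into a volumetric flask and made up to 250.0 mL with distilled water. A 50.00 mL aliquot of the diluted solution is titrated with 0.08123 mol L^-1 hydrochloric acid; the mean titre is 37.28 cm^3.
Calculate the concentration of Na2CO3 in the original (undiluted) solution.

1.506 mol/L

Na2CO3 + 2 HCl → 2 NaCl + H2O + CO2
n(HCl) = 0.03728 × 0.08123 = 3.028 × 10^-3 mol
From the 1:2 ratio, n(Na2CO3) in the aliquot = 1/2 × 3.028 × 10^-3 = 1.514 × 10^-3 mol
[Na2CO3]_dilute = 1.514 × 10^-3 / 0.05000 = 0.03028 mol/L
Dilution factor = 250.0 / 5.026 = 49.74
[Na2CO3]_stock = 0.03028 × 49.74 = 1.506 mol/L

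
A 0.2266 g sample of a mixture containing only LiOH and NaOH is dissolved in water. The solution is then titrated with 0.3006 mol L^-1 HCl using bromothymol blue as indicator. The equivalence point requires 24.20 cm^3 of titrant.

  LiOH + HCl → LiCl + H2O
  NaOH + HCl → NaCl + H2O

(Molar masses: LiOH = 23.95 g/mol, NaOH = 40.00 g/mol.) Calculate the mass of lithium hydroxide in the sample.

n(HCl) = 0.02420 × 0.3006 = 7.275 × 10^-3 mol
Let x = n(LiOH), y = n(NaOH).
Titrant: 1x + 1y = 7.275 × 10^-3;  mass: 23.95x + 40.00y = 0.2266
Solving, x = 4.011 × 10^-3 mol, y = 3.263 × 10^-3 mol
mass of LiOH = 4.011 × 10^-3 × 23.95 = 0.09607 g

0.09607 g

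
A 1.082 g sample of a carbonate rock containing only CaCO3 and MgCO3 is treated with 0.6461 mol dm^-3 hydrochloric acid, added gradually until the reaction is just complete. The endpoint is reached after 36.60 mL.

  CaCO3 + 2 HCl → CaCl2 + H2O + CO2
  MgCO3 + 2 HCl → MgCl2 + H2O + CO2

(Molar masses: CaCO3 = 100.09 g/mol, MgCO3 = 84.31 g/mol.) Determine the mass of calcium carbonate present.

n(HCl) = 0.03660 × 0.6461 = 0.02365 mol
Let x = n(CaCO3), y = n(MgCO3).
Titrant: 2x + 2y = 0.02365;  mass: 100.09x + 84.31y = 1.082
Solving, x = 5.396 × 10^-3 mol, y = 6.428 × 10^-3 mol
mass of CaCO3 = 5.396 × 10^-3 × 100.09 = 0.5401 g

0.5401 g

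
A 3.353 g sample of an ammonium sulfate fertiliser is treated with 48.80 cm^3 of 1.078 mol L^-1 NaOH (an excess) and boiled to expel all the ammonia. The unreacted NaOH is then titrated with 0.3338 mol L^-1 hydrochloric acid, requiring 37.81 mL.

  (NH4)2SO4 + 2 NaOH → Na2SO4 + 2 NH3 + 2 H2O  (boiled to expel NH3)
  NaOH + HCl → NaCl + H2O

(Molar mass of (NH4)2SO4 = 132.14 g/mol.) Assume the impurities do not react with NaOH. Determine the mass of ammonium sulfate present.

n(NaOH) added = 0.04880 × 1.078 = 0.05261 mol
n(HCl) used in back-titration = 0.03781 × 0.3338 = 0.01262 mol
n(NaOH) left over = 0.01262 mol (1:1 ratio)
n(NaOH) consumed by analyte = 0.05261 − 0.01262 = 0.03999 mol
From the 1:2 ratio, n((NH4)2SO4) = 1/2 × 0.03999 = 0.01999 mol
mass of (NH4)2SO4 = 0.01999 × 132.14 = 2.642 g

2.642 g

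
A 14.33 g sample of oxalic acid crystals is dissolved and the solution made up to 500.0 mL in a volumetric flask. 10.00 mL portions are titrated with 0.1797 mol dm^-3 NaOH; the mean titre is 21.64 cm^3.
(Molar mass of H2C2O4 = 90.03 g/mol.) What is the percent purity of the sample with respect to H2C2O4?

61.08 %

H2C2O4 + 2 NaOH → Na2C2O4 + 2 H2O
n(NaOH) per titration = 0.02164 × 0.1797 = 3.889 × 10^-3 mol
From the 1:2 ratio, n(H2C2O4) in each aliquot = 1/2 × 3.889 × 10^-3 = 1.944 × 10^-3 mol
n(H2C2O4) in the whole flask = 1.944 × 10^-3 × 500.0/10.00 = 0.09722 mol
mass of H2C2O4 = 0.09722 × 90.03 = 8.753 g
% H2C2O4 = 8.753 / 14.33 × 100 = 61.08 %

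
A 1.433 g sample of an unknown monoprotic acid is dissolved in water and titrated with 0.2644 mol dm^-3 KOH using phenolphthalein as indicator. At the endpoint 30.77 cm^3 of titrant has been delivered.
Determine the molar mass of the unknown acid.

176.1 g/mol

n(KOH) = 0.03077 L × 0.2644 mol/L = 8.136 × 10^-3 mol
n(HA) = 8.136 × 10^-3 mol (1:1 ratio)
M = m / n = 1.433 g / 8.136 × 10^-3 mol = 176.1 g/mol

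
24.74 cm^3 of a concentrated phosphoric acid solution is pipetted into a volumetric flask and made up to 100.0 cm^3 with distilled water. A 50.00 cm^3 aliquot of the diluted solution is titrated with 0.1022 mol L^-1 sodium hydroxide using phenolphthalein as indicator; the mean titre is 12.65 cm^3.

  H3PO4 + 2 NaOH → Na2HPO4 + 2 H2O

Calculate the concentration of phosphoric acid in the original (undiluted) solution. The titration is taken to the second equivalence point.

n(NaOH) = 0.01265 × 0.1022 = 1.293 × 10^-3 mol
From the 1:2 ratio, n(H3PO4) in the aliquot = 1/2 × 1.293 × 10^-3 = 6.464 × 10^-4 mol
[H3PO4]_dilute = 6.464 × 10^-4 / 0.05000 = 0.01293 mol/L
Dilution factor = 100.0 / 24.74 = 4.042
[H3PO4]_stock = 0.01293 × 4.042 = 0.05226 mol/L

0.05226 mol/L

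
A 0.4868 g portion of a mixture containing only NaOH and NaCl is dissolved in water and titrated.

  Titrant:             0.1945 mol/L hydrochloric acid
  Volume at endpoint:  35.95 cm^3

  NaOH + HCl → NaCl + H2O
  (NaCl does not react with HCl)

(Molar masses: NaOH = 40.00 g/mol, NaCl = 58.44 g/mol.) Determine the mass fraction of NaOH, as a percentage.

57.46 %

n(HCl) = 0.03595 × 0.1945 = 6.992 × 10^-3 mol
Let x = n(NaOH), y = n(NaCl).
Titrant: 1x = 6.992 × 10^-3;  mass: 40.00x + 58.44y = 0.4868
Solving, x = 6.992 × 10^-3 mol, y = 3.544 × 10^-3 mol
mass of NaOH = 6.992 × 10^-3 × 40.00 = 0.2797 g
% NaOH = 0.2797 / 0.4868 × 100 = 57.46 %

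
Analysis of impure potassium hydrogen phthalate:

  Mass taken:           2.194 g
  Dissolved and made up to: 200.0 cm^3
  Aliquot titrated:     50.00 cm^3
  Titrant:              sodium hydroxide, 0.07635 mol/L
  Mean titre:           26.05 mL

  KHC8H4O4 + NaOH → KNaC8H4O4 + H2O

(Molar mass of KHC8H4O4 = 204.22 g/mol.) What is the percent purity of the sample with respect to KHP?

74.05 %

n(NaOH) per titration = 0.02605 × 0.07635 = 1.989 × 10^-3 mol
n(KHC8H4O4) in each aliquot = 1.989 × 10^-3 mol (1:1 ratio)
n(KHC8H4O4) in the whole flask = 1.989 × 10^-3 × 200.0/50.00 = 7.956 × 10^-3 mol
mass of KHC8H4O4 = 7.956 × 10^-3 × 204.22 = 1.625 g
% KHC8H4O4 = 1.625 / 2.194 × 100 = 74.05 %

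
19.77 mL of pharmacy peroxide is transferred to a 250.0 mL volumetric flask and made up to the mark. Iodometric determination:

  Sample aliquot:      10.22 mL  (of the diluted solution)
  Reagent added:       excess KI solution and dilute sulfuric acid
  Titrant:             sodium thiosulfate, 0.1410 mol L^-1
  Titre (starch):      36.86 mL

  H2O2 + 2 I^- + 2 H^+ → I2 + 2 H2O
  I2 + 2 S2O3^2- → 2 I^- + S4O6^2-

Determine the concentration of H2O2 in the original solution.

3.215 mol/L

n(S2O3^2-) = 0.03686 × 0.1410 = 5.197 × 10^-3 mol
n(I2) = n(S2O3^2-)/2 = 2.599 × 10^-3 mol
n(H2O2) in the aliquot = 2.599 × 10^-3 mol (1:1 ratio)
[H2O2]_dilute = 2.599 × 10^-3 / 0.01022 = 0.2543 mol/L
[H2O2]_original = 0.2543 × 250.0/19.77 = 3.215 mol/L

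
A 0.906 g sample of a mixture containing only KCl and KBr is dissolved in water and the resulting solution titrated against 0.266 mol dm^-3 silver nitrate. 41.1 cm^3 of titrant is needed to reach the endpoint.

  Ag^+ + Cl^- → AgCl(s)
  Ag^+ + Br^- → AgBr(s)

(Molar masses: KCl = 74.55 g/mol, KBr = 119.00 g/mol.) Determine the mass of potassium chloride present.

0.662 g

n(AgNO3) = 0.0411 × 0.266 = 0.0109 mol
Let x = n(KCl), y = n(KBr).
Titrant: 1x + 1y = 0.0109;  mass: 74.55x + 119.00y = 0.906
Solving, x = 8.89 × 10^-3 mol, y = 2.05 × 10^-3 mol
mass of KCl = 8.89 × 10^-3 × 74.55 = 0.662 g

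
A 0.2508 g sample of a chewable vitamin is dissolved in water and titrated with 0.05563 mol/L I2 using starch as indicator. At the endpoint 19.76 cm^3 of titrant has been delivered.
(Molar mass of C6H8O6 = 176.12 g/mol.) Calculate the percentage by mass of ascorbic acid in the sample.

77.19 %

C6H8O6 + I2 → C6H6O6 + 2 HI
n(I2) = 0.01976 L × 0.05563 mol/L = 1.099 × 10^-3 mol
n(C6H8O6) = 1.099 × 10^-3 mol (1:1 ratio)
mass of C6H8O6 = 1.099 × 10^-3 × 176.12 g/mol = 0.1936 g
% C6H8O6 = 0.1936 / 0.2508 × 100 = 77.19 %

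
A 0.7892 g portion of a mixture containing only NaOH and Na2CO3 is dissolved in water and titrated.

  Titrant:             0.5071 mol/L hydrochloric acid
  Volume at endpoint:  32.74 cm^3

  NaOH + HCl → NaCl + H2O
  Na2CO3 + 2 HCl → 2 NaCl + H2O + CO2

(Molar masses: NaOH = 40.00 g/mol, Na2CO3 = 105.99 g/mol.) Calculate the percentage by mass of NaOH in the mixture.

35.35 %

n(HCl) = 0.03274 × 0.5071 = 0.01660 mol
Let x = n(NaOH), y = n(Na2CO3).
Titrant: 1x + 2y = 0.01660;  mass: 40.00x + 105.99y = 0.7892
Solving, x = 6.976 × 10^-3 mol, y = 4.813 × 10^-3 mol
mass of NaOH = 6.976 × 10^-3 × 40.00 = 0.2790 g
% NaOH = 0.2790 / 0.7892 × 100 = 35.35 %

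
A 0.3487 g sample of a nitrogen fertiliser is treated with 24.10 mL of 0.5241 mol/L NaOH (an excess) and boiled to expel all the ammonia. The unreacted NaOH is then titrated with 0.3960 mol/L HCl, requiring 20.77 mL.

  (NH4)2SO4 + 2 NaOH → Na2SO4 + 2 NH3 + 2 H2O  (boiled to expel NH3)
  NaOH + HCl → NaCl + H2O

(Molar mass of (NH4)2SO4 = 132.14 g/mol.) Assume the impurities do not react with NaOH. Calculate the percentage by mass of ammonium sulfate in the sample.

n(NaOH) added = 0.02410 × 0.5241 = 0.01263 mol
n(HCl) used in back-titration = 0.02077 × 0.3960 = 8.225 × 10^-3 mol
n(NaOH) left over = 8.225 × 10^-3 mol (1:1 ratio)
n(NaOH) consumed by analyte = 0.01263 − 8.225 × 10^-3 = 4.406 × 10^-3 mol
From the 1:2 ratio, n((NH4)2SO4) = 1/2 × 4.406 × 10^-3 = 2.203 × 10^-3 mol
mass of (NH4)2SO4 = 2.203 × 10^-3 × 132.14 = 0.2911 g
% (NH4)2SO4 = 0.2911 / 0.3487 × 100 = 83.48 %

83.48 %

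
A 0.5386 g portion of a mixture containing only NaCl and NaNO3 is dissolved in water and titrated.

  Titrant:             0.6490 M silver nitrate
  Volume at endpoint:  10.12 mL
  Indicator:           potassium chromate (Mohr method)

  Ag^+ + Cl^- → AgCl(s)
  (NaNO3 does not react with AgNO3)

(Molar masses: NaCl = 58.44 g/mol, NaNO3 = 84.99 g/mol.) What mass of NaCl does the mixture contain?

0.3838 g

n(AgNO3) = 0.01012 × 0.6490 = 6.568 × 10^-3 mol
Let x = n(NaCl), y = n(NaNO3).
Titrant: 1x = 6.568 × 10^-3;  mass: 58.44x + 84.99y = 0.5386
Solving, x = 6.568 × 10^-3 mol, y = 1.821 × 10^-3 mol
mass of NaCl = 6.568 × 10^-3 × 58.44 = 0.3838 g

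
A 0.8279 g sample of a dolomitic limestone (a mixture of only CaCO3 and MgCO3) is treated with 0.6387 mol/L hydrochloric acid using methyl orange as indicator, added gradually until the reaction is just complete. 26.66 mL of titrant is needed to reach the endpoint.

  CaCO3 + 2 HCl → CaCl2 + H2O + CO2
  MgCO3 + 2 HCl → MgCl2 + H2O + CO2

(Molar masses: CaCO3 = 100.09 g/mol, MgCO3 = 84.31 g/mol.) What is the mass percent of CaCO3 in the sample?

84.35 %

n(HCl) = 0.02666 × 0.6387 = 0.01703 mol
Let x = n(CaCO3), y = n(MgCO3).
Titrant: 2x + 2y = 0.01703;  mass: 100.09x + 84.31y = 0.8279
Solving, x = 6.977 × 10^-3 mol, y = 1.537 × 10^-3 mol
mass of CaCO3 = 6.977 × 10^-3 × 100.09 = 0.6983 g
% CaCO3 = 0.6983 / 0.8279 × 100 = 84.35 %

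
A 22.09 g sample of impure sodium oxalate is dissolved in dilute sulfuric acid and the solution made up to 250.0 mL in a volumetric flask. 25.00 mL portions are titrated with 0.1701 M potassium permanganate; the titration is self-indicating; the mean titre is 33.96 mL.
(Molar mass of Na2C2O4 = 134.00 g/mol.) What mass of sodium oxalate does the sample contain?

2 MnO4^- + 5 C2O4^2- + 16 H^+ → 2 Mn^2+ + 10 CO2 + 8 H2O
n(KMnO4) per titration = 0.03396 × 0.1701 = 5.777 × 10^-3 mol
From the 5:2 ratio, n(Na2C2O4) in each aliquot = 5/2 × 5.777 × 10^-3 = 0.01444 mol
n(Na2C2O4) in the whole flask = 0.01444 × 250.0/25.00 = 0.1444 mol
mass of Na2C2O4 = 0.1444 × 134.00 = 19.35 g

19.35 g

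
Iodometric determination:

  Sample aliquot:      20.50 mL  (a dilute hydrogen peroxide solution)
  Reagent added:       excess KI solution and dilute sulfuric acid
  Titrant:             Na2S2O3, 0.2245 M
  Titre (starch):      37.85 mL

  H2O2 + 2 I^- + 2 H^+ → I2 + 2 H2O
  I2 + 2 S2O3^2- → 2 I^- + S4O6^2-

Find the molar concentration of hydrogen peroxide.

0.2073 M

n(S2O3^2-) = 0.03785 × 0.2245 = 8.497 × 10^-3 mol
n(I2) = n(S2O3^2-)/2 = 4.249 × 10^-3 mol
n(H2O2) in the aliquot = 4.249 × 10^-3 mol (1:1 ratio)
[H2O2] = 4.249 × 10^-3 / 0.02050 = 0.2073 mol/L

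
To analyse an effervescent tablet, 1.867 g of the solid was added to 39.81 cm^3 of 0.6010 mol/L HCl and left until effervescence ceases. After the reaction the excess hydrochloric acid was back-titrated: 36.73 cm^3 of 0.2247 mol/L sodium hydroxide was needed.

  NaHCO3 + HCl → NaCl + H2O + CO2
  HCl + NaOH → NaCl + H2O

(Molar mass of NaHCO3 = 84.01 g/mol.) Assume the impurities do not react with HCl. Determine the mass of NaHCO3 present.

1.317 g

n(HCl) added = 0.03981 × 0.6010 = 0.02393 mol
n(NaOH) used in back-titration = 0.03673 × 0.2247 = 8.253 × 10^-3 mol
n(HCl) left over = 8.253 × 10^-3 mol (1:1 ratio)
n(HCl) consumed by analyte = 0.02393 − 8.253 × 10^-3 = 0.01567 mol
n(NaHCO3) = 0.01567 mol (1:1 ratio)
mass of NaHCO3 = 0.01567 × 84.01 = 1.317 g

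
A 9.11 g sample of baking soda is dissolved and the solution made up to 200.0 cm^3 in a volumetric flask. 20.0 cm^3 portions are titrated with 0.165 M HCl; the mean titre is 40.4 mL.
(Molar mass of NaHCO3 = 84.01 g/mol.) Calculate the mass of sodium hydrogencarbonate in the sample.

5.60 g

NaHCO3 + HCl → NaCl + H2O + CO2
n(HCl) per titration = 0.0404 × 0.165 = 6.67 × 10^-3 mol
n(NaHCO3) in each aliquot = 6.67 × 10^-3 mol (1:1 ratio)
n(NaHCO3) in the whole flask = 6.67 × 10^-3 × 200.0/20.0 = 0.0667 mol
mass of NaHCO3 = 0.0667 × 84.01 = 5.60 g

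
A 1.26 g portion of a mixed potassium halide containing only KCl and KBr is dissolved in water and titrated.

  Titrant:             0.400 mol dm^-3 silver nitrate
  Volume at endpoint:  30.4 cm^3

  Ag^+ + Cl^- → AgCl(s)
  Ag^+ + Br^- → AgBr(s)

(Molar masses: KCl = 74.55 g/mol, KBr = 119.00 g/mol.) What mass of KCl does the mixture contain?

n(AgNO3) = 0.0304 × 0.400 = 0.0122 mol
Let x = n(KCl), y = n(KBr).
Titrant: 1x + 1y = 0.0122;  mass: 74.55x + 119.00y = 1.26
Solving, x = 4.21 × 10^-3 mol, y = 7.95 × 10^-3 mol
mass of KCl = 4.21 × 10^-3 × 74.55 = 0.314 g

0.314 g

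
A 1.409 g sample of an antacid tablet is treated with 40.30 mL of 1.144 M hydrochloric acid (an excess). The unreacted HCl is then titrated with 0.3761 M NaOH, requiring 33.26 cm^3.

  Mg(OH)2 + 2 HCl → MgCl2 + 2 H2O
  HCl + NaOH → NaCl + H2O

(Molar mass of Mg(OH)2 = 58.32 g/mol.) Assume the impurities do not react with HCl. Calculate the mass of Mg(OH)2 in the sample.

n(HCl) added = 0.04030 × 1.144 = 0.04610 mol
n(NaOH) used in back-titration = 0.03326 × 0.3761 = 0.01251 mol
n(HCl) left over = 0.01251 mol (1:1 ratio)
n(HCl) consumed by analyte = 0.04610 − 0.01251 = 0.03359 mol
From the 1:2 ratio, n(Mg(OH)2) = 1/2 × 0.03359 = 0.01680 mol
mass of Mg(OH)2 = 0.01680 × 58.32 = 0.9796 g

0.9796 g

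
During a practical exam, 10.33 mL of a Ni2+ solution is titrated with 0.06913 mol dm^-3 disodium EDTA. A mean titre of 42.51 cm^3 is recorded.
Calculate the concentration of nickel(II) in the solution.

Ni^2+ + EDTA^4- → [Ni(EDTA)]^2-
n(EDTA) = 0.04251 L × 0.06913 mol/L = 2.939 × 10^-3 mol
n(Ni2+) = 2.939 × 10^-3 mol (1:1 mole ratio)
[Ni2+] = 2.939 × 10^-3 mol / 0.01033 L = 0.2845 mol/L

0.2845 mol/L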